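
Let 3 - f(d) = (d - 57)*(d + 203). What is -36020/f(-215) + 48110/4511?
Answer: 319372930/14710371 ≈ 21.711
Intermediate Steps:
f(d) = 3 - (-57 + d)*(203 + d) (f(d) = 3 - (d - 57)*(d + 203) = 3 - (-57 + d)*(203 + d))
-36020/f(-215) + 48110/4511 = -36020/(11574 - 1*(-215)² - 146*(-215)) + 48110/4511 = -36020/(11574 - 1*46225 + 31390) + 48110*(1/4511) = -36020/(11574 - 46225 + 31390) + 48110/4511 = -36020/(-3261) + 48110/4511 = -36020*(-1/3261) + 48110/4511 = 36020/3261 + 48110/4511 = 319372930/14710371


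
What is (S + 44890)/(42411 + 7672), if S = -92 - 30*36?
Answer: 43718/50083 ≈ 0.87291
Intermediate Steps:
S = -1172 (S = -92 - 1080 = -1172)
(S + 44890)/(42411 + 7672) = (-1172 + 44890)/(42411 + 7672) = 43718/50083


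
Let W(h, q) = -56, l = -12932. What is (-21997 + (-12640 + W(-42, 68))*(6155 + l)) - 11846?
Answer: 86006949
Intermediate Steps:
(-21997 + (-12640 + W(-42, 68))*(6155 + l)) - 11846 = (-21997 + (-12640 - 56)*(6155 - 12932)) - 11846 = (-21997 - 12696*(-6777)) - 11846 = (-21997 + 86040792) - 11846 = 86018795 - 11846 = 86006949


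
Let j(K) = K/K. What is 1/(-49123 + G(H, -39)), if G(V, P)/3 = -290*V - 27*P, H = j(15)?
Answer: -1/46834 ≈ -2.1352e-5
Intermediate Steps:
j(K) = 1
H = 1
G(V, P) = -870*V - 81*P (G(V, P) = 3*(-290*V - 27*P) = -870*V - 81*P)
1/(-49123 + G(H, -39)) = 1/(-49123 + (-870*1 - 81*(-39))) = 1/(-49123 + (-870 + 3159)) = 1/(-49123 + 2289) = 1/(-46834) = -1/46834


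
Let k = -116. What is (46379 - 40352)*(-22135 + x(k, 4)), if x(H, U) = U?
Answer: -133383537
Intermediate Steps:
(46379 - 40352)*(-22135 + x(k, 4)) = (46379 - 40352)*(-22135 + 4) = 6027*(-22131) = -133383537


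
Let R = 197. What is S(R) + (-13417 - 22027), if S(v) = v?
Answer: -35247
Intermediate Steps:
S(R) + (-13417 - 22027) = 197 + (-13417 - 22027) = 197 - 35444 = -35247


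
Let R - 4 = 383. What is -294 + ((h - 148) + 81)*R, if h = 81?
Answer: 5124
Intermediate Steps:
R = 387 (R = 4 + 383 = 387)
-294 + ((h - 148) + 81)*R = -294 + ((81 - 148) + 81)*387 = -294 + (-67 + 81)*387 = -294 + 14*387 = -294 + 5418 = 5124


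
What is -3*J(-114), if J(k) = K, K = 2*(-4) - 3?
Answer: 33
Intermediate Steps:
K = -11 (K = -8 - 3 = -11)
J(k) = -11
-3*J(-114) = -3*(-11) = 33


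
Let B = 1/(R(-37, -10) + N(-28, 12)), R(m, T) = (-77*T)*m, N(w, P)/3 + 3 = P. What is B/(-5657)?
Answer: 1/161015191 ≈ 6.2106e-9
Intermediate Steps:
N(w, P) = -9 + 3*P
R(m, T) = -77*T*m
B = -1/28463 (B = 1/(-77*(-10)*(-37) + (-9 + 3*12)) = 1/(-28490 + (-9 + 36)) = 1/(-28490 + 27) = 1/(-28463) = -1/28463 ≈ -3.5133e-5)
B/(-5657) = -1/28463/(-5657) = -1/28463*(-1/5657) = 1/161015191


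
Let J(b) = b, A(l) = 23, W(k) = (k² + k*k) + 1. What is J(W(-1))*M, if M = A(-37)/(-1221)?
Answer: -23/407 ≈ -0.056511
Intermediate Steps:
W(k) = 1 + 2*k² (W(k) = (k² + k²) + 1 = 2*k² + 1 = 1 + 2*k²)
M = -23/1221 (M = 23/(-1221) = 23*(-1/1221) = -23/1221 ≈ -0.018837)
J(W(-1))*M = (1 + 2*(-1)²)*(-23/1221) = (1 + 2*1)*(-23/1221) = (1 + 2)*(-23/1221) = 3*(-23/1221) = -23/407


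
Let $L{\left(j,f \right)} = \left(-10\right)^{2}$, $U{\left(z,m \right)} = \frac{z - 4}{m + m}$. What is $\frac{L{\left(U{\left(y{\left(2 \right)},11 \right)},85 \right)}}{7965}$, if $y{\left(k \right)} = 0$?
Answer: $\frac{20}{1593} \approx 0.012555$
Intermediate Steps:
$U{\left(z,m \right)} = \frac{-4 + z}{2 m}$
$L{\left(j,f \right)} = 100$
$\frac{L{\left(U{\left(y{\left(2 \right)},11 \right)},85 \right)}}{7965} = \frac{100}{7965} = 100 \cdot \frac{1}{7965} = \frac{20}{1593}$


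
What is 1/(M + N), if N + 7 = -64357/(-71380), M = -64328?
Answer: -71380/4592167943 ≈ -1.5544e-5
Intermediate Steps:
N = -435303/71380 (N = -7 - 64357/(-71380) = -7 - 64357*(-1/71380) = -7 + 64357/71380 = -435303/71380 ≈ -6.0984)
1/(M + N) = 1/(-64328 - 435303/71380) = 1/(-4592167943/71380) = -71380/4592167943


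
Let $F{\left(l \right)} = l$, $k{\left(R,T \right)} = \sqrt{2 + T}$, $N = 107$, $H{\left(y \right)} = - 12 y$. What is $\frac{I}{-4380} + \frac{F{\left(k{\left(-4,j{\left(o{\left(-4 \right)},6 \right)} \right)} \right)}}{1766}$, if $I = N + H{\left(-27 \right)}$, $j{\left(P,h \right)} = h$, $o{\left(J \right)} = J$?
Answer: $- \frac{431}{4380} + \frac{\sqrt{2}}{883} \approx -0.0968$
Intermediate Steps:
$I = 431$ ($I = 107 - -324 = 107 + 324 = 431$)
$\frac{I}{-4380} + \frac{F{\left(k{\left(-4,j{\left(o{\left(-4 \right)},6 \right)} \right)} \right)}}{1766} = \frac{431}{-4380} + \frac{\sqrt{2 + 6}}{1766} = 431 \left(- \frac{1}{4380}\right) + \sqrt{8} \cdot \frac{1}{1766} = - \frac{431}{4380} + 2 \sqrt{2} \cdot \frac{1}{1766} = - \frac{431}{4380} + \frac{\sqrt{2}}{883}$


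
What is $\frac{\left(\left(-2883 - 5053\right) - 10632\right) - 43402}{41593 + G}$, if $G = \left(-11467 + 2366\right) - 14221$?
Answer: $- \frac{61970}{18271} \approx -3.3917$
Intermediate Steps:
$G = -23322$ ($G = -9101 - 14221 = -23322$)
$\frac{\left(\left(-2883 - 5053\right) - 10632\right) - 43402}{41593 + G} = \frac{\left(\left(-2883 - 5053\right) - 10632\right) - 43402}{41593 - 23322} = \frac{\left(-7936 - 10632\right) - 43402}{18271} = \left(-18568 - 43402\right) \frac{1}{18271} = \left(-61970\right) \frac{1}{18271} = - \frac{61970}{18271}$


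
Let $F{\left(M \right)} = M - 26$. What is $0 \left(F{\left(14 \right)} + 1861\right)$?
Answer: $0$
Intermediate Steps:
$F{\left(M \right)} = -26 + M$ ($F{\left(M \right)} = M - 26 = -26 + M$)
$0 \left(F{\left(14 \right)} + 1861\right) = 0 \left(\left(-26 + 14\right) + 1861\right) = 0 \left(-12 + 1861\right) = 0 \cdot 1849 = 0$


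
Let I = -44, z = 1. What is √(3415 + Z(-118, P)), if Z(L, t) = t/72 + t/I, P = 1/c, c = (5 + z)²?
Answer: √2142106406/792 ≈ 58.438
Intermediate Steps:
c = 36 (c = (5 + 1)² = 6² = 36)
P = 1/36 ≈ 0.027778
Z(L, t) = -7*t/792 (Z(L, t) = t/72 + t/(-44) = t*(1/72) + t*(-1/44) = t/72 - t/44 = -7*t/792)
√(3415 + Z(-118, P)) = √(3415 - 7/792*1/36) = √(3415 - 7/28512) = √(97368473/28512) = √2142106406/792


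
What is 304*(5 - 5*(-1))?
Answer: 3040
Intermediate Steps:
304*(5 - 5*(-1)) = 304*(5 + 5) = 304*10 = 3040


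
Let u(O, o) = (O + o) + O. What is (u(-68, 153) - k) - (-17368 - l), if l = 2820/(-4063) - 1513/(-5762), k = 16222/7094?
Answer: 1443404486767917/83038838282 ≈ 17382.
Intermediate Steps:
k = 8111/3547 (k = 16222*(1/7094) = 8111/3547 ≈ 2.2867)
l = -10101521/23411006 (l = 2820*(-1/4063) - 1513*(-1/5762) = -2820/4063 + 1513/5762 = -10101521/23411006 ≈ -0.43149)
u(O, o) = o + 2*O
(u(-68, 153) - k) - (-17368 - l) = ((153 + 2*(-68)) - 1*8111/3547) - (-17368 - 1*(-10101521/23411006)) = ((153 - 136) - 8111/3547) - (-17368 + 10101521/23411006) = (17 - 8111/3547) - 1*(-406592250687/23411006) = 52188/3547 + 406592250687/23411006 = 1443404486767917/83038838282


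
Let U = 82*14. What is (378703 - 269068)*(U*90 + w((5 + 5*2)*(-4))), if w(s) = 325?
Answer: 11363119575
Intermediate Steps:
U = 1148
(378703 - 269068)*(U*90 + w((5 + 5*2)*(-4))) = (378703 - 269068)*(1148*90 + 325) = 109635*(103320 + 325) = 109635*103645 = 11363119575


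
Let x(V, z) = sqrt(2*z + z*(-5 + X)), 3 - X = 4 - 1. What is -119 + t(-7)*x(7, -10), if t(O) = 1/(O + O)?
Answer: -119 - sqrt(30)/14 ≈ -119.39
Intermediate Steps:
X = 0 (X = 3 - (4 - 1) = 3 - 1*3 = 3 - 3 = 0)
t(O) = 1/(2*O)
x(V, z) = sqrt(3)*sqrt(-z) (x(V, z) = sqrt(2*z + z*(-5 + 0)) = sqrt(2*z + z*(-5)) = sqrt(2*z - 5*z) = sqrt(-3*z) = sqrt(3)*sqrt(-z))
-119 + t(-7)*x(7, -10) = -119 + ((1/2)/(-7))*(sqrt(3)*sqrt(-1*(-10))) = -119 + ((1/2)*(-1/7))*(sqrt(3)*sqrt(10)) = -119 - sqrt(30)/14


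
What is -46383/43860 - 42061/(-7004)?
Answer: 1862658/376465 ≈ 4.9478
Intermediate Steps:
-46383/43860 - 42061/(-7004) = -46383*1/43860 - 42061*(-1/7004) = -15461/14620 + 42061/7004 = 1862658/376465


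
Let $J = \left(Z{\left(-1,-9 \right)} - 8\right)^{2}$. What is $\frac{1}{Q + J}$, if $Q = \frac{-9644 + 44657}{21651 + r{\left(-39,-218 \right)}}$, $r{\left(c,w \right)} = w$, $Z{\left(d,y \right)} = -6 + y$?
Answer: $\frac{21433}{11373070} \approx 0.0018845$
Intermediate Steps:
$J = 529$ ($J = \left(\left(-6 - 9\right) - 8\right)^{2} = \left(-15 - 8\right)^{2} = \left(-23\right)^{2} = 529$)
$Q = \frac{35013}{21433}$ ($Q = \frac{-9644 + 44657}{21651 - 218} = \frac{35013}{21433} \approx 1.6336$)
$\frac{1}{Q + J} = \frac{1}{\frac{35013}{21433} + 529} = \frac{1}{\frac{11373070}{21433}} = \frac{21433}{11373070}$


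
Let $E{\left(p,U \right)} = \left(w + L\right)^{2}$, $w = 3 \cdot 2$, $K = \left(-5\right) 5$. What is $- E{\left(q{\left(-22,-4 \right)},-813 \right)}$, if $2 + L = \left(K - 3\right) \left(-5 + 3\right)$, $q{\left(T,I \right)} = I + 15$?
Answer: $-3600$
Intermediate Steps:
$K = -25$
$q{\left(T,I \right)} = 15 + I$
$w = 6$
$L = 54$ ($L = -2 + \left(-25 - 3\right) \left(-5 + 3\right) = -2 + \left(-25 - 3\right) \left(-2\right) = -2 - -56 = -2 + 56 = 54$)
$E{\left(p,U \right)} = 3600$ ($E{\left(p,U \right)} = \left(6 + 54\right)^{2} = 60^{2} = 3600$)
$- E{\left(q{\left(-22,-4 \right)},-813 \right)} = \left(-1\right) 3600 = -3600$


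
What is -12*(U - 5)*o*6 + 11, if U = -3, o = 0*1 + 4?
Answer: 2315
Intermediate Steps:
o = 4 (o = 0 + 4 = 4)
-12*(U - 5)*o*6 + 11 = -12*(-3 - 5)*4*6 + 11 = -12*(-8*4)*6 + 11 = -(-384)*6 + 11 = -12*(-192) + 11 = 2304 + 11 = 2315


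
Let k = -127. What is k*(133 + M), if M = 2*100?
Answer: -42291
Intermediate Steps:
M = 200
k*(133 + M) = -127*(133 + 200) = -127*333 = -42291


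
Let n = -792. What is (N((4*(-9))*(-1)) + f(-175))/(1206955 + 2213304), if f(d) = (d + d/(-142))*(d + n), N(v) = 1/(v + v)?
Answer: 858986171/17484364008 ≈ 0.049129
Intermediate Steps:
N(v) = 1/(2*v)
f(d) = 141*d*(-792 + d)/142 (f(d) = (d + d/(-142))*(d - 792) = (d + d*(-1/142))*(-792 + d) = (d - d/142)*(-792 + d) = (141*d/142)*(-792 + d) = 141*d*(-792 + d)/142)
(N((4*(-9))*(-1)) + f(-175))/(1206955 + 2213304) = (1/(2*(((4*(-9))*(-1)))) + (141/142)*(-175)*(-792 - 175))/(1206955 + 2213304) = (1/(2*((-36*(-1)))) + (141/142)*(-175)*(-967))/3420259 = ((½)/36 + 23860725/142)*(1/3420259) = ((½)*(1/36) + 23860725/142)*(1/3420259) = (1/72 + 23860725/142)*(1/3420259) = (858986171/5112)*(1/3420259) = 858986171/17484364008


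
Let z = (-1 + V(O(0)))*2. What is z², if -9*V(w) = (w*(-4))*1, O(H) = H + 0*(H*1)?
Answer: 4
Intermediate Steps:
O(H) = H (O(H) = H + 0*H = H + 0 = H)
V(w) = 4*w/9 (V(w) = -w*(-4)/9 = -(-4*w)/9 = -(-4)*w/9 = 4*w/9)
z = -2 (z = (-1 + (4/9)*0)*2 = (-1 + 0)*2 = -1*2 = -2)
z² = (-2)² = 4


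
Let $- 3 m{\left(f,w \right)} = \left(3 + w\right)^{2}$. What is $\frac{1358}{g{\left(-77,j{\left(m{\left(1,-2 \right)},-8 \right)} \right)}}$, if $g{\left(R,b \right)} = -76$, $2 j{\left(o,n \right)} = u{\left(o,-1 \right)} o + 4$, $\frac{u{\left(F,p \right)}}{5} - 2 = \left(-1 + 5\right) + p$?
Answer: $- \frac{679}{38} \approx -17.868$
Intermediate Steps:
$u{\left(F,p \right)} = 30 + 5 p$ ($u{\left(F,p \right)} = 10 + 5 \left(\left(-1 + 5\right) + p\right) = 10 + 5 \left(4 + p\right) = 10 + \left(20 + 5 p\right) = 30 + 5 p$)
$m{\left(f,w \right)} = - \frac{\left(3 + w\right)^{2}}{3}$
$j{\left(o,n \right)} = 2 + \frac{25 o}{2}$ ($j{\left(o,n \right)} = \frac{\left(30 + 5 \left(-1\right)\right) o + 4}{2} = \frac{\left(30 - 5\right) o + 4}{2} = \frac{25 o + 4}{2} = \frac{4 + 25 o}{2} = 2 + \frac{25 o}{2}$)
$\frac{1358}{g{\left(-77,j{\left(m{\left(1,-2 \right)},-8 \right)} \right)}} = \frac{1358}{-76} = 1358 \left(- \frac{1}{76}\right) = - \frac{679}{38}$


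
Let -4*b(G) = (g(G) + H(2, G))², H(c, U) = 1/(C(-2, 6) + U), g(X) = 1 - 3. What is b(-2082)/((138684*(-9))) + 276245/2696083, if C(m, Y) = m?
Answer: 3628064836729393/35408740095735552 ≈ 0.10246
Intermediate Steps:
g(X) = -2
H(c, U) = 1/(-2 + U)
b(G) = -(-2 + 1/(-2 + G))²/4
b(-2082)/((138684*(-9))) + 276245/2696083 = (-(-5 + 2*(-2082))²/(4*(-2 - 2082)²))/((138684*(-9))) + 276245/2696083 = -¼*(-5 - 4164)²/(-2084)²/(-1248156) + 276245*(1/2696083) = -¼*(-4169)²*1/4343056*(-1/1248156) + 276245/2696083 = -¼*17380561*1/4343056*(-1/1248156) + 276245/2696083 = -17380561/17372224*(-1/1248156) + 276245/2696083 = 17380561/21683245618944 + 276245/2696083 = 3628064836729393/35408740095735552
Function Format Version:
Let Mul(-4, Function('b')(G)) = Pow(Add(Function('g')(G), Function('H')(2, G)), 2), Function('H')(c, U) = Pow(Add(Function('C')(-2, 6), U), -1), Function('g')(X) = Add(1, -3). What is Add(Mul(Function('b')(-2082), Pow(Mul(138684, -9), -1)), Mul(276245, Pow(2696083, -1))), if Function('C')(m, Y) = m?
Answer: Rational(3628064836729393, 35408740095735552) ≈ 0.10246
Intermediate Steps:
Function('g')(X) = -2
Function('H')(c, U) = Pow(Add(-2, U), -1)
Function('b')(G) = Mul(Rational(-1, 4), Pow(Add(-2, Pow(Add(-2, G), -1)), 2))
Add(Mul(Function('b')(-2082), Pow(Mul(138684, -9), -1)), Mul(276245, Pow(2696083, -1))) = Add(Mul(Mul(Rational(-1, 4), Pow(Add(-5, Mul(2, -2082)), 2), Pow(Add(-2, -2082), -2)), Pow(Mul(138684, -9), -1)), Mul(276245, Pow(2696083, -1))) = Add(Mul(Mul(Rational(-1, 4), Pow(Add(-5, -4164), 2), Pow(-2084, -2)), Pow(-1248156, -1)), Mul(276245, Rational(1, 2696083))) = Add(Mul(Mul(Rational(-1, 4), Pow(-4169, 2), Rational(1, 4343056)), Rational(-1, 1248156)), Rational(276245, 2696083)) = Add(Mul(Mul(Rational(-1, 4), 17380561, Rational(1, 4343056)), Rational(-1, 1248156)), Rational(276245, 2696083)) = Add(Mul(Rational(-17380561, 17372224), Rational(-1, 1248156)), Rational(276245, 2696083)) = Add(Rational(17380561, 21683245618944), Rational(276245, 2696083)) = Rational(3628064836729393, 35408740095735552)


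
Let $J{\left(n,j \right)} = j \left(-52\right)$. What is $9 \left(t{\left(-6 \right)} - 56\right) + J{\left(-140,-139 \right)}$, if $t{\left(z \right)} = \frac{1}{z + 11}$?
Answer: $\frac{33629}{5} \approx 6725.8$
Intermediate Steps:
$J{\left(n,j \right)} = - 52 j$
$t{\left(z \right)} = \frac{1}{11 + z}$
$9 \left(t{\left(-6 \right)} - 56\right) + J{\left(-140,-139 \right)} = 9 \left(\frac{1}{11 - 6} - 56\right) - -7228 = 9 \left(\frac{1}{5} - 56\right) + 7228 = 9 \left(- \frac{279}{5}\right) + 7228 = - \frac{2511}{5} + 7228 = \frac{33629}{5}$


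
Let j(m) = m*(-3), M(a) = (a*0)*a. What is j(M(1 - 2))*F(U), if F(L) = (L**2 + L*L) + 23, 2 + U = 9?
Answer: 0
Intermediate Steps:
U = 7 (U = -2 + 9 = 7)
M(a) = 0 (M(a) = 0*a = 0)
j(m) = -3*m
F(L) = 23 + 2*L**2 (F(L) = (L**2 + L**2) + 23 = 2*L**2 + 23 = 23 + 2*L**2)
j(M(1 - 2))*F(U) = (-3*0)*(23 + 2*7**2) = 0*(23 + 2*49) = 0*(23 + 98) = 0*121 = 0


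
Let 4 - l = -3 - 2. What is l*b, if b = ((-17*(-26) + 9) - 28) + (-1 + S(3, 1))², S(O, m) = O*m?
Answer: 3843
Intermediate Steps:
l = 9 (l = 4 - (-3 - 2) = 4 - 1*(-5) = 4 + 5 = 9)
b = 427 (b = ((-17*(-26) + 9) - 28) + (-1 + 3*1)² = ((442 + 9) - 28) + (-1 + 3)² = (451 - 28) + 2² = 423 + 4 = 427)
l*b = 9*427 = 3843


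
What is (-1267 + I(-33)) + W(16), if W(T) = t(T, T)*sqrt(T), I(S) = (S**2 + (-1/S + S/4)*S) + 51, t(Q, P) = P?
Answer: 833/4 ≈ 208.25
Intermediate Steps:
I(S) = 51 + S**2 + S*(-1/S + S/4) (I(S) = (S**2 + (-1/S + S*(1/4))*S) + 51 = (S**2 + (-1/S + S/4)*S) + 51 = (S**2 + S*(-1/S + S/4)) + 51 = 51 + S**2 + S*(-1/S + S/4))
W(T) = T**(3/2) (W(T) = T*sqrt(T) = T**(3/2))
(-1267 + I(-33)) + W(16) = (-1267 + (50 + (5/4)*(-33)**2)) + 16**(3/2) = (-1267 + (50 + (5/4)*1089)) + 64 = (-1267 + (50 + 5445/4)) + 64 = (-1267 + 5645/4) + 64 = 577/4 + 64 = 833/4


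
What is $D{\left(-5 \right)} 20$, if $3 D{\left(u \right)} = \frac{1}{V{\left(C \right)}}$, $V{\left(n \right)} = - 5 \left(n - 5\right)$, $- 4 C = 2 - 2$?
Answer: $\frac{4}{15} \approx 0.26667$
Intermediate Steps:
$C = 0$ ($C = - \frac{2 - 2}{4} = \left(- \frac{1}{4}\right) 0 = 0$)
$V{\left(n \right)} = 25 - 5 n$ ($V{\left(n \right)} = - 5 \left(-5 + n\right) = 25 - 5 n$)
$D{\left(u \right)} = \frac{1}{75}$ ($D{\left(u \right)} = \frac{1}{3 \left(25 - 0\right)} = \frac{1}{3 \left(25 + 0\right)} = \frac{1}{3 \cdot 25} = \frac{1}{3} \cdot \frac{1}{25} = \frac{1}{75}$)
$D{\left(-5 \right)} 20 = \frac{1}{75} \cdot 20 = \frac{4}{15}$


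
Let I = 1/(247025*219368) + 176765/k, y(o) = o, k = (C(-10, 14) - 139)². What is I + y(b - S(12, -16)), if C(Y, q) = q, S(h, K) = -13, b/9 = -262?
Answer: -15807631784796451/6773672525000 ≈ -2333.7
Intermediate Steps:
b = -2358 (b = 9*(-262) = -2358)
k = 15625 (k = (14 - 139)² = (-125)² = 15625)
I = 76630286328549/6773672525000 (I = 1/(247025*219368) + 176765/15625 = (1/247025)*(1/219368) + 176765*(1/15625) = 1/54189380200 + 35353/3125 = 76630286328549/6773672525000 ≈ 11.313)
I + y(b - S(12, -16)) = 76630286328549/6773672525000 + (-2358 - 1*(-13)) = 76630286328549/6773672525000 + (-2358 + 13) = 76630286328549/6773672525000 - 2345 = -15807631784796451/6773672525000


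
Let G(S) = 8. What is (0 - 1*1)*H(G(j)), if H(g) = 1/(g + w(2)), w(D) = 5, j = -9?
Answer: -1/13 ≈ -0.076923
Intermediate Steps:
H(g) = 1/(5 + g) (H(g) = 1/(g + 5) = 1/(5 + g))
(0 - 1*1)*H(G(j)) = (0 - 1*1)/(5 + 8) = (0 - 1)/13 = -1*1/13 = -1/13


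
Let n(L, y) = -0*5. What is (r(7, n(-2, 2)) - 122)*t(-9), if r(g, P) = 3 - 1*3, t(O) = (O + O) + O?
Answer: 3294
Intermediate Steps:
n(L, y) = 0 (n(L, y) = -3*0 = 0)
t(O) = 3*O (t(O) = 2*O + O = 3*O)
r(g, P) = 0 (r(g, P) = 3 - 3 = 0)
(r(7, n(-2, 2)) - 122)*t(-9) = (0 - 122)*(3*(-9)) = -122*(-27) = 3294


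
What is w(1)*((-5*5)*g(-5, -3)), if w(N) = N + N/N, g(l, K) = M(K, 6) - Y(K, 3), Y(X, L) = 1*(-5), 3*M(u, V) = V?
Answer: -350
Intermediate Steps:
M(u, V) = V/3
Y(X, L) = -5
g(l, K) = 7 (g(l, K) = (1/3)*6 - 1*(-5) = 2 + 5 = 7)
w(N) = 1 + N (w(N) = N + 1 = 1 + N)
w(1)*((-5*5)*g(-5, -3)) = (1 + 1)*(-5*5*7) = 2*(-25*7) = 2*(-175) = -350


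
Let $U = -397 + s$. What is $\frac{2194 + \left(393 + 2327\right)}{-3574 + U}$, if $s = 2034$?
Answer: $- \frac{378}{149} \approx -2.5369$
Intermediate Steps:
$U = 1637$ ($U = -397 + 2034 = 1637$)
$\frac{2194 + \left(393 + 2327\right)}{-3574 + U} = \frac{2194 + \left(393 + 2327\right)}{-3574 + 1637} = \frac{2194 + 2720}{-1937} = 4914 \left(- \frac{1}{1937}\right) = - \frac{378}{149}$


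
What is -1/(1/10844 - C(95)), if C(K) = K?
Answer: 10844/1030179 ≈ 0.010526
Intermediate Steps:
-1/(1/10844 - C(95)) = -1/(1/10844 - 1*95) = -1/(1/10844 - 95) = -1/(-1030179/10844) = -1*(-10844/1030179) = 10844/1030179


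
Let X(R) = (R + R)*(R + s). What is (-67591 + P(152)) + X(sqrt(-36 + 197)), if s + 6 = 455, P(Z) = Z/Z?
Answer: -67268 + 898*sqrt(161) ≈ -55874.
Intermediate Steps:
P(Z) = 1
s = 449 (s = -6 + 455 = 449)
X(R) = 2*R*(449 + R) (X(R) = (R + R)*(R + 449) = (2*R)*(449 + R) = 2*R*(449 + R))
(-67591 + P(152)) + X(sqrt(-36 + 197)) = (-67591 + 1) + 2*sqrt(-36 + 197)*(449 + sqrt(-36 + 197)) = -67590 + 2*sqrt(161)*(449 + sqrt(161))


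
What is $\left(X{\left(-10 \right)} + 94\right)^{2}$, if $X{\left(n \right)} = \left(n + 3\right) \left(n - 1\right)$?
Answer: $29241$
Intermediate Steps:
$X{\left(n \right)} = \left(-1 + n\right) \left(3 + n\right)$ ($X{\left(n \right)} = \left(3 + n\right) \left(-1 + n\right) = \left(-1 + n\right) \left(3 + n\right)$)
$\left(X{\left(-10 \right)} + 94\right)^{2} = \left(\left(-3 + \left(-10\right)^{2} + 2 \left(-10\right)\right) + 94\right)^{2} = \left(\left(-3 + 100 - 20\right) + 94\right)^{2} = \left(77 + 94\right)^{2} = 171^{2} = 29241$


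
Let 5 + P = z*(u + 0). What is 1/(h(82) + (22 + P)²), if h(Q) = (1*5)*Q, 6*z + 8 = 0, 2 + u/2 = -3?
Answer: 9/11971 ≈ 0.00075182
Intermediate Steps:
u = -10 (u = -4 + 2*(-3) = -4 - 6 = -10)
z = -4/3 (z = -4/3 + (⅙)*0 = -4/3 + 0 = -4/3 ≈ -1.3333)
P = 25/3 (P = -5 - 4*(-10 + 0)/3 = -5 - 4/3*(-10) = -5 + 40/3 = 25/3 ≈ 8.3333)
h(Q) = 5*Q
1/(h(82) + (22 + P)²) = 1/(5*82 + (22 + 25/3)²) = 1/(410 + (91/3)²) = 1/(410 + 8281/9) = 1/(11971/9) = 9/11971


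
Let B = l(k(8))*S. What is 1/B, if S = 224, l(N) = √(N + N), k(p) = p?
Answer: 1/896 ≈ 0.0011161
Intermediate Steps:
l(N) = √2*√N (l(N) = √(2*N) = √2*√N)
B = 896 (B = (√2*√8)*224 = (√2*(2*√2))*224 = 4*224 = 896)
1/B = 1/896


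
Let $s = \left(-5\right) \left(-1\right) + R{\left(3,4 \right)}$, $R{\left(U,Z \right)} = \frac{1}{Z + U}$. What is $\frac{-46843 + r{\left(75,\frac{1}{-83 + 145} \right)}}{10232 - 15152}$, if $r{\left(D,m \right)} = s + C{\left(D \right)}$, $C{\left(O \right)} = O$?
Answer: $\frac{16367}{1722} \approx 9.5046$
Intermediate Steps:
$R{\left(U,Z \right)} = \frac{1}{U + Z}$
$s = \frac{36}{7}$ ($s = \left(-5\right) \left(-1\right) + \frac{1}{3 + 4} = 5 + \frac{1}{7} = \frac{36}{7} \approx 5.1429$)
$r{\left(D,m \right)} = \frac{36}{7} + D$
$\frac{-46843 + r{\left(75,\frac{1}{-83 + 145} \right)}}{10232 - 15152} = \frac{-46843 + \left(\frac{36}{7} + 75\right)}{10232 - 15152} = \frac{-46843 + \frac{561}{7}}{-4920} = \left(- \frac{327340}{7}\right) \left(- \frac{1}{4920}\right) = \frac{16367}{1722}$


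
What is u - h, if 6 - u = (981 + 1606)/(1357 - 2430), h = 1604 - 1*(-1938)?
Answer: -3791541/1073 ≈ -3533.6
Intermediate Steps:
h = 3542 (h = 1604 + 1938 = 3542)
u = 9025/1073 (u = 6 - (981 + 1606)/(1357 - 2430) = 6 - 2587/(-1073) = 6 - 2587*(-1)/1073 = 6 - 1*(-2587/1073) = 6 + 2587/1073 = 9025/1073 ≈ 8.4110)
u - h = 9025/1073 - 1*3542 = 9025/1073 - 3542 = -3791541/1073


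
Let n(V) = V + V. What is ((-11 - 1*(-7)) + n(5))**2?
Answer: 36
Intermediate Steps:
n(V) = 2*V
((-11 - 1*(-7)) + n(5))**2 = ((-11 - 1*(-7)) + 2*5)**2 = ((-11 + 7) + 10)**2 = (-4 + 10)**2 = 6**2 = 36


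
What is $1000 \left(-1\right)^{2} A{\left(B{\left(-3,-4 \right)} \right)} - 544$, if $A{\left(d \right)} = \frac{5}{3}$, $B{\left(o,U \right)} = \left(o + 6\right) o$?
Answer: $\frac{3368}{3} \approx 1122.7$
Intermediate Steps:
$B{\left(o,U \right)} = o \left(6 + o\right)$ ($B{\left(o,U \right)} = \left(6 + o\right) o = o \left(6 + o\right)$)
$A{\left(d \right)} = \frac{5}{3}$ ($A{\left(d \right)} = 5 \cdot \frac{1}{3} = \frac{5}{3}$)
$1000 \left(-1\right)^{2} A{\left(B{\left(-3,-4 \right)} \right)} - 544 = 1000 \left(-1\right)^{2} \cdot \frac{5}{3} - 544 = 1000 \cdot 1 \cdot \frac{5}{3} - 544 = 1000 \cdot \frac{5}{3} - 544 = \frac{5000}{3} - 544 = \frac{3368}{3}$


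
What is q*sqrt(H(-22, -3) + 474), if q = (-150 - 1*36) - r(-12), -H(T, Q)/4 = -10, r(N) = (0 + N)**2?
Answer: -330*sqrt(514) ≈ -7481.6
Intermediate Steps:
r(N) = N**2
H(T, Q) = 40 (H(T, Q) = -4*(-10) = 40)
q = -330 (q = (-150 - 1*36) - 1*(-12)**2 = (-150 - 36) - 1*144 = -186 - 144 = -330)
q*sqrt(H(-22, -3) + 474) = -330*sqrt(40 + 474) = -330*sqrt(514)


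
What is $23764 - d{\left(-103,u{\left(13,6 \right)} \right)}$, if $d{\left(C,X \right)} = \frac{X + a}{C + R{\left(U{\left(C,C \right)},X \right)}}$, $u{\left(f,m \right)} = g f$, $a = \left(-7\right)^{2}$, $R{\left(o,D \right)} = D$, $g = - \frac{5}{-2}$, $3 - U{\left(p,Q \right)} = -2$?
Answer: $\frac{3350887}{141} \approx 23765.0$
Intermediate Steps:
$U{\left(p,Q \right)} = 5$ ($U{\left(p,Q \right)} = 3 - -2 = 3 + 2 = 5$)
$g = \frac{5}{2}$ ($g = \left(-5\right) \left(- \frac{1}{2}\right) = \frac{5}{2} \approx 2.5$)
$a = 49$
$u{\left(f,m \right)} = \frac{5 f}{2}$
$d{\left(C,X \right)} = \frac{49 + X}{C + X}$ ($d{\left(C,X \right)} = \frac{X + 49}{C + X} = \frac{49 + X}{C + X}$)
$23764 - d{\left(-103,u{\left(13,6 \right)} \right)} = 23764 - \frac{49 + \frac{5}{2} \cdot 13}{-103 + \frac{5}{2} \cdot 13} = 23764 - \frac{49 + \frac{65}{2}}{-103 + \frac{65}{2}} = 23764 - \frac{1}{- \frac{141}{2}} \cdot \frac{163}{2} = 23764 - \left(- \frac{2}{141}\right) \frac{163}{2} = 23764 - - \frac{163}{141} = 23764 + \frac{163}{141} = \frac{3350887}{141}$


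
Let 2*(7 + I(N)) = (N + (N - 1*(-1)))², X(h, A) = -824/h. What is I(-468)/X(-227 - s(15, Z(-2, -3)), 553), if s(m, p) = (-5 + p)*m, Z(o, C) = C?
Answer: 93540577/1648 ≈ 56760.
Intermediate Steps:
s(m, p) = m*(-5 + p)
I(N) = -7 + (1 + 2*N)²/2 (I(N) = -7 + (N + (N - 1*(-1)))²/2 = -7 + (N + (N + 1))²/2 = -7 + (N + (1 + N))²/2 = -7 + (1 + 2*N)²/2)
I(-468)/X(-227 - s(15, Z(-2, -3)), 553) = (-7 + (1 + 2*(-468))²/2)/((-824/(-227 - 15*(-5 - 3)))) = (-7 + (1 - 936)²/2)/((-824/(-227 - 15*(-8)))) = (-7 + (½)*(-935)²)/((-824/(-227 - 1*(-120)))) = (-7 + (½)*874225)/((-824/(-227 + 120))) = (-7 + 874225/2)/((-824/(-107))) = 874211/(2*((-824*(-1/107)))) = 874211/(2*(824/107)) = (874211/2)*(107/824) = 93540577/1648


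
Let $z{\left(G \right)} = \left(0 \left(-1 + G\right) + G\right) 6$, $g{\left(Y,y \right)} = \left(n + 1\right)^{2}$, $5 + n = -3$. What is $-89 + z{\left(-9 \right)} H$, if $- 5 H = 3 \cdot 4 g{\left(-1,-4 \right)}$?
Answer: $\frac{31307}{5} \approx 6261.4$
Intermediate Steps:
$n = -8$ ($n = -5 - 3 = -8$)
$g{\left(Y,y \right)} = 49$ ($g{\left(Y,y \right)} = \left(-8 + 1\right)^{2} = \left(-7\right)^{2} = 49$)
$z{\left(G \right)} = 6 G$ ($z{\left(G \right)} = \left(0 + G\right) 6 = G 6 = 6 G$)
$H = - \frac{588}{5}$ ($H = - \frac{3 \cdot 4 \cdot 49}{5} = - \frac{12 \cdot 49}{5} = \left(- \frac{1}{5}\right) 588 = - \frac{588}{5} \approx -117.6$)
$-89 + z{\left(-9 \right)} H = -89 + 6 \left(-9\right) \left(- \frac{588}{5}\right) = -89 - - \frac{31752}{5} = -89 + \frac{31752}{5} = \frac{31307}{5}$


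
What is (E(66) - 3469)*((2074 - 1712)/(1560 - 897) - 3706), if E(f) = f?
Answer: 8360204548/663 ≈ 1.2610e+7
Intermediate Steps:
(E(66) - 3469)*((2074 - 1712)/(1560 - 897) - 3706) = (66 - 3469)*((2074 - 1712)/(1560 - 897) - 3706) = -3403*(362/663 - 3706) = -3403*(-2456716/663) = 8360204548/663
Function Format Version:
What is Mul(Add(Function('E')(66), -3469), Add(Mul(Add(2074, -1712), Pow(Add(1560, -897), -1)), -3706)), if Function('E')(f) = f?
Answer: Rational(8360204548, 663) ≈ 1.2610e+7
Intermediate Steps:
Mul(Add(Function('E')(66), -3469), Add(Mul(Add(2074, -1712), Pow(Add(1560, -897), -1)), -3706)) = Mul(Add(66, -3469), Add(Mul(Add(2074, -1712), Pow(Add(1560, -897), -1)), -3706)) = Mul(-3403, Add(Mul(362, Pow(663, -1)), -3706)) = Mul(-3403, Add(Mul(362, Rational(1, 663)), -3706)) = Mul(-3403, Add(Rational(362, 663), -3706)) = Mul(-3403, Rational(-2456716, 663)) = Rational(8360204548, 663)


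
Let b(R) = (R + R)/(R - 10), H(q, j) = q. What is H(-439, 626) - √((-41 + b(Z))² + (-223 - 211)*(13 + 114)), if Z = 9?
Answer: -439 - I*√51637 ≈ -439.0 - 227.24*I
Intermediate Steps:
b(R) = 2*R/(-10 + R) (b(R) = (2*R)/(-10 + R) = 2*R/(-10 + R))
H(-439, 626) - √((-41 + b(Z))² + (-223 - 211)*(13 + 114)) = -439 - √((-41 + 2*9/(-10 + 9))² + (-223 - 211)*(13 + 114)) = -439 - √((-41 + 2*9/(-1))² - 434*127) = -439 - √((-41 + 2*9*(-1))² - 55118) = -439 - √((-41 - 18)² - 55118) = -439 - √((-59)² - 55118) = -439 - √(3481 - 55118) = -439 - √(-51637) = -439 - I*√51637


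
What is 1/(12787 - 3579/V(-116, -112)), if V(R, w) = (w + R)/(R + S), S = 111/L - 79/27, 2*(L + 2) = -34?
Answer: 19494/211090199 ≈ 9.2349e-5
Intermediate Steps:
L = -19 (L = -2 + (½)*(-34) = -2 - 17 = -19)
S = -4498/513 (S = 111/(-19) - 79/27 = 111*(-1/19) - 79*1/27 = -111/19 - 79/27 = -4498/513 ≈ -8.7680)
V(R, w) = (R + w)/(-4498/513 + R) (V(R, w) = (w + R)/(R - 4498/513) = (R + w)/(-4498/513 + R))
1/(12787 - 3579/V(-116, -112)) = 1/(12787 - 3579*(-4498 + 513*(-116))/(513*(-116 - 112))) = 1/(12787 - 3579/(513*(-228)/(-4498 - 59508))) = 1/(12787 - 3579/(513*(-228)/(-64006))) = 1/(12787 - 3579/(513*(-1/64006)*(-228))) = 1/(12787 - 3579/58482/32003) = 1/(12787 - 3579*32003/58482) = 1/(12787 - 38179579/19494) = 1/(211090199/19494) = 19494/211090199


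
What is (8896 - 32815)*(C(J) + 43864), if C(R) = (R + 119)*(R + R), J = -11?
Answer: -992351472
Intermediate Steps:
C(R) = 2*R*(119 + R) (C(R) = (119 + R)*(2*R) = 2*R*(119 + R))
(8896 - 32815)*(C(J) + 43864) = (8896 - 32815)*(2*(-11)*(119 - 11) + 43864) = -23919*(2*(-11)*108 + 43864) = -23919*(-2376 + 43864) = -23919*41488 = -992351472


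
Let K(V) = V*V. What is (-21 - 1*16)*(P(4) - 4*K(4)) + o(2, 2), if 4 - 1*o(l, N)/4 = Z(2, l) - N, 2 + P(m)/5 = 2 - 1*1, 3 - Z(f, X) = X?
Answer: 2573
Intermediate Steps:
Z(f, X) = 3 - X
P(m) = -5 (P(m) = -10 + 5*(2 - 1*1) = -10 + 5*(2 - 1) = -10 + 5*1 = -10 + 5 = -5)
o(l, N) = 4 + 4*N + 4*l (o(l, N) = 16 - 4*((3 - l) - N) = 16 - 4*(3 - N - l) = 16 + (-12 + 4*N + 4*l) = 4 + 4*N + 4*l)
K(V) = V**2
(-21 - 1*16)*(P(4) - 4*K(4)) + o(2, 2) = (-21 - 1*16)*(-5 - 4*4**2) + (4 + 4*2 + 4*2) = (-21 - 16)*(-5 - 4*16) + (4 + 8 + 8) = -37*(-5 - 64) + 20 = -37*(-69) + 20 = 2553 + 20 = 2573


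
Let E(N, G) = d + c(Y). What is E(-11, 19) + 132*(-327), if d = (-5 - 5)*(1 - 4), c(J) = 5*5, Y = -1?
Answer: -43109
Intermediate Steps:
c(J) = 25
d = 30 (d = -10*(-3) = 30)
E(N, G) = 55 (E(N, G) = 30 + 25 = 55)
E(-11, 19) + 132*(-327) = 55 + 132*(-327) = 55 - 43164 = -43109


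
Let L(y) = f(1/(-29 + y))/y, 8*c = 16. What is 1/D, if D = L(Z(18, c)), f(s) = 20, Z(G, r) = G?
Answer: 9/10 ≈ 0.90000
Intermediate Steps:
c = 2 (c = (⅛)*16 = 2)
L(y) = 20/y
D = 10/9 (D = 20/18 = 20*(1/18) = 10/9 ≈ 1.1111)
1/D = 1/(10/9) = 9/10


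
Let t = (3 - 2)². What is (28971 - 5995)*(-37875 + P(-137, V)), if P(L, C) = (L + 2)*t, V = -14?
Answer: -873317760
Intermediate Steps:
t = 1 (t = 1² = 1)
P(L, C) = 2 + L (P(L, C) = (L + 2)*1 = (2 + L)*1 = 2 + L)
(28971 - 5995)*(-37875 + P(-137, V)) = (28971 - 5995)*(-37875 + (2 - 137)) = 22976*(-37875 - 135) = 22976*(-38010) = -873317760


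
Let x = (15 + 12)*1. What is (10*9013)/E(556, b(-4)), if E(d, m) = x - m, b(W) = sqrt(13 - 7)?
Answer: 811170/241 + 90130*sqrt(6)/723 ≈ 3671.2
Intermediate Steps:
b(W) = sqrt(6)
x = 27 (x = 27*1 = 27)
E(d, m) = 27 - m
(10*9013)/E(556, b(-4)) = (10*9013)/(27 - sqrt(6)) = 90130/(27 - sqrt(6))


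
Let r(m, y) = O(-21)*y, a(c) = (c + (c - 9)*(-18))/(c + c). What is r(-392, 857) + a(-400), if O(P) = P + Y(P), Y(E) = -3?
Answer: -8230681/400 ≈ -20577.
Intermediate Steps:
a(c) = (162 - 17*c)/(2*c) (a(c) = (c + (-9 + c)*(-18))/((2*c)) = (c + (162 - 18*c))*(1/(2*c)) = (162 - 17*c)*(1/(2*c)) = (162 - 17*c)/(2*c))
O(P) = -3 + P (O(P) = P - 3 = -3 + P)
r(m, y) = -24*y (r(m, y) = (-3 - 21)*y = -24*y)
r(-392, 857) + a(-400) = -24*857 + (-17/2 + 81/(-400)) = -20568 + (-17/2 + 81*(-1/400)) = -20568 + (-17/2 - 81/400) = -20568 - 3481/400 = -8230681/400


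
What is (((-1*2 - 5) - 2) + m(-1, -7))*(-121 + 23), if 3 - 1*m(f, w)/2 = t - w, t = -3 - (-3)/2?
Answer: 1372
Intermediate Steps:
t = -3/2 (t = -3 - (-3)/2 = -3 - 1*(-3/2) = -3 + 3/2 = -3/2 ≈ -1.5000)
m(f, w) = 9 + 2*w (m(f, w) = 6 - 2*(-3/2 - w) = 6 + (3 + 2*w) = 9 + 2*w)
(((-1*2 - 5) - 2) + m(-1, -7))*(-121 + 23) = (((-1*2 - 5) - 2) + (9 + 2*(-7)))*(-121 + 23) = (((-2 - 5) - 2) + (9 - 14))*(-98) = ((-7 - 2) - 5)*(-98) = (-9 - 5)*(-98) = -14*(-98) = 1372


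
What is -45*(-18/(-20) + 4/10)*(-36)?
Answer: 2106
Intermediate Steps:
-45*(-18/(-20) + 4/10)*(-36) = -45*(-18*(-1/20) + 4*(⅒))*(-36) = -45*(9/10 + ⅖)*(-36) = -45*13/10*(-36) = -117/2*(-36) = 2106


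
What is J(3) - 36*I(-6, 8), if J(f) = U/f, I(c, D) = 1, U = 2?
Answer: -106/3 ≈ -35.333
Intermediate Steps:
J(f) = 2/f
J(3) - 36*I(-6, 8) = 2/3 - 36*1 = 2*(⅓) - 36 = ⅔ - 36 = -106/3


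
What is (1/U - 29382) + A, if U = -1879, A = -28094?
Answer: -107997405/1879 ≈ -57476.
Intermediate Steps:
(1/U - 29382) + A = (1/(-1879) - 29382) - 28094 = (-1/1879 - 29382) - 28094 = -55208779/1879 - 28094 = -107997405/1879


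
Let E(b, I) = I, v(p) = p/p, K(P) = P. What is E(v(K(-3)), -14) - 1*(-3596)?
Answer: 3582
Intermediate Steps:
v(p) = 1
E(v(K(-3)), -14) - 1*(-3596) = -14 - 1*(-3596) = -14 + 3596 = 3582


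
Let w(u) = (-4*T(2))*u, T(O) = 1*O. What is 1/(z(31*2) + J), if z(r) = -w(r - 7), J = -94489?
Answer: -1/94049 ≈ -1.0633e-5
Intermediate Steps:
T(O) = O
w(u) = -8*u (w(u) = (-4*2)*u = -8*u)
z(r) = -56 + 8*r (z(r) = -(-8)*(r - 7) = -(-8)*(-7 + r) = -(56 - 8*r) = -56 + 8*r)
1/(z(31*2) + J) = 1/((-56 + 8*(31*2)) - 94489) = 1/((-56 + 8*62) - 94489) = 1/((-56 + 496) - 94489) = 1/(440 - 94489) = 1/(-94049) = -1/94049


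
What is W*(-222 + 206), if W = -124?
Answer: 1984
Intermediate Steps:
W*(-222 + 206) = -124*(-222 + 206) = -124*(-16) = 1984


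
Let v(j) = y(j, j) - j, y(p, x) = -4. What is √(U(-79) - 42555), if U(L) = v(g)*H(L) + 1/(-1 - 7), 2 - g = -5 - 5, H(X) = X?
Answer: I*√660658/4 ≈ 203.2*I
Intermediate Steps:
g = 12 (g = 2 - (-5 - 5) = 2 - 1*(-10) = 2 + 10 = 12)
v(j) = -4 - j
U(L) = -⅛ - 16*L (U(L) = (-4 - 1*12)*L + 1/(-1 - 7) = (-4 - 12)*L + 1/(-8) = -16*L - ⅛ = -⅛ - 16*L)
√(U(-79) - 42555) = √((-⅛ - 16*(-79)) - 42555) = √((-⅛ + 1264) - 42555) = √(10111/8 - 42555) = √(-330329/8) = I*√660658/4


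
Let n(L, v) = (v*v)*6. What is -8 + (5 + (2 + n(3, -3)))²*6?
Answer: 22318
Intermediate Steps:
n(L, v) = 6*v² (n(L, v) = v²*6 = 6*v²)
-8 + (5 + (2 + n(3, -3)))²*6 = -8 + (5 + (2 + 6*(-3)²))²*6 = -8 + (5 + (2 + 6*9))²*6 = -8 + (5 + (2 + 54))²*6 = -8 + (5 + 56)²*6 = -8 + 61²*6 = -8 + 3721*6 = -8 + 22326 = 22318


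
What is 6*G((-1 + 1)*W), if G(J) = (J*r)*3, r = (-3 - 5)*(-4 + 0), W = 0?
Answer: 0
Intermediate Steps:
r = 32 (r = -8*(-4) = 32)
G(J) = 96*J (G(J) = (J*32)*3 = (32*J)*3 = 96*J)
6*G((-1 + 1)*W) = 6*(96*((-1 + 1)*0)) = 6*(96*(0*0)) = 6*(96*0) = 6*0 = 0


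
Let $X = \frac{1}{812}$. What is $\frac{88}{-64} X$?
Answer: $- \frac{11}{6496} \approx -0.0016933$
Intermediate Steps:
$X = \frac{1}{812} \approx 0.0012315$
$\frac{88}{-64} X = \frac{88}{-64} \cdot \frac{1}{812} = 88 \left(- \frac{1}{64}\right) \frac{1}{812} = \left(- \frac{11}{8}\right) \frac{1}{812} = - \frac{11}{6496}$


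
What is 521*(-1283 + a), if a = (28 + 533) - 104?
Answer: -430346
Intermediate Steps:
a = 457 (a = 561 - 104 = 457)
521*(-1283 + a) = 521*(-1283 + 457) = 521*(-826) = -430346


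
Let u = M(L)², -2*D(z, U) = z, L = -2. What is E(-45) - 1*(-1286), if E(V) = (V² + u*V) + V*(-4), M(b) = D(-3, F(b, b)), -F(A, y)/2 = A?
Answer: 13559/4 ≈ 3389.8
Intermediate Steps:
F(A, y) = -2*A
D(z, U) = -z/2
M(b) = 3/2 (M(b) = -½*(-3) = 3/2)
u = 9/4 (u = (3/2)² = 9/4 ≈ 2.2500)
E(V) = V² - 7*V/4 (E(V) = (V² + 9*V/4) + V*(-4) = (V² + 9*V/4) - 4*V = V² - 7*V/4)
E(-45) - 1*(-1286) = (¼)*(-45)*(-7 + 4*(-45)) - 1*(-1286) = (¼)*(-45)*(-7 - 180) + 1286 = (¼)*(-45)*(-187) + 1286 = 8415/4 + 1286 = 13559/4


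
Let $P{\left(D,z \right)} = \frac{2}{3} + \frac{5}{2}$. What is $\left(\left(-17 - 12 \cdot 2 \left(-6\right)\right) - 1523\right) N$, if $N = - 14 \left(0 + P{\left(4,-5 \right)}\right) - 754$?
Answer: $\frac{3343420}{3} \approx 1.1145 \cdot 10^{6}$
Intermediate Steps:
$P{\left(D,z \right)} = \frac{19}{6}$ ($P{\left(D,z \right)} = 2 \cdot \frac{1}{3} + 5 \cdot \frac{1}{2} = \frac{2}{3} + \frac{5}{2} = \frac{19}{6}$)
$N = - \frac{2395}{3}$ ($N = - 14 \left(0 + \frac{19}{6}\right) - 754 = \left(-14\right) \frac{19}{6} - 754 = - \frac{133}{3} - 754 = - \frac{2395}{3} \approx -798.33$)
$\left(\left(-17 - 12 \cdot 2 \left(-6\right)\right) - 1523\right) N = \left(\left(-17 - 12 \cdot 2 \left(-6\right)\right) - 1523\right) \left(- \frac{2395}{3}\right) = \left(\left(-17 - -144\right) - 1523\right) \left(- \frac{2395}{3}\right) = \left(\left(-17 + 144\right) - 1523\right) \left(- \frac{2395}{3}\right) = \left(127 - 1523\right) \left(- \frac{2395}{3}\right) = \left(-1396\right) \left(- \frac{2395}{3}\right) = \frac{3343420}{3}$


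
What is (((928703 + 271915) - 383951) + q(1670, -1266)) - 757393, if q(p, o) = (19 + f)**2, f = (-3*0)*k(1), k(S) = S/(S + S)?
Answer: 59635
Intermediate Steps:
k(S) = 1/2 (k(S) = S/((2*S)) = (1/(2*S))*S = 1/2)
f = 0 (f = -3*0*(1/2) = 0*(1/2) = 0)
q(p, o) = 361 (q(p, o) = (19 + 0)**2 = 19**2 = 361)
(((928703 + 271915) - 383951) + q(1670, -1266)) - 757393 = (((928703 + 271915) - 383951) + 361) - 757393 = ((1200618 - 383951) + 361) - 757393 = (816667 + 361) - 757393 = 817028 - 757393 = 59635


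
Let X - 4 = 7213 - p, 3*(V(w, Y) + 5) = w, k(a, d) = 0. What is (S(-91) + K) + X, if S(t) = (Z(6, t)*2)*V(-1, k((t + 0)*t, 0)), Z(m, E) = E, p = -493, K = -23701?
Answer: -45061/3 ≈ -15020.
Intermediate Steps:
V(w, Y) = -5 + w/3
S(t) = -32*t/3 (S(t) = (t*2)*(-5 + (⅓)*(-1)) = (2*t)*(-5 - ⅓) = (2*t)*(-16/3) = -32*t/3)
X = 7710 (X = 4 + (7213 - 1*(-493)) = 4 + (7213 + 493) = 4 + 7706 = 7710)
(S(-91) + K) + X = (-32/3*(-91) - 23701) + 7710 = (2912/3 - 23701) + 7710 = -68191/3 + 7710 = -45061/3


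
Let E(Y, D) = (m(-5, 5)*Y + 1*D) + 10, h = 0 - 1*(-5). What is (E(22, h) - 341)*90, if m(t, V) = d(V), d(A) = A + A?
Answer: -9540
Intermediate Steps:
h = 5 (h = 0 + 5 = 5)
d(A) = 2*A
m(t, V) = 2*V
E(Y, D) = 10 + D + 10*Y (E(Y, D) = ((2*5)*Y + 1*D) + 10 = (10*Y + D) + 10 = (D + 10*Y) + 10 = 10 + D + 10*Y)
(E(22, h) - 341)*90 = ((10 + 5 + 10*22) - 341)*90 = ((10 + 5 + 220) - 341)*90 = (235 - 341)*90 = -106*90 = -9540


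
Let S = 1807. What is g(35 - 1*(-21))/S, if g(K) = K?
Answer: 56/1807 ≈ 0.030991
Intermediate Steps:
g(35 - 1*(-21))/S = (35 - 1*(-21))/1807 = (35 + 21)*(1/1807) = 56*(1/1807) = 56/1807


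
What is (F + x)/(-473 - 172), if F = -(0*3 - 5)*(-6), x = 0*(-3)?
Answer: 2/43 ≈ 0.046512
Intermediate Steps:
x = 0
F = -30 (F = -(0 - 5)*(-6) = -1*(-5)*(-6) = 5*(-6) = -30)
(F + x)/(-473 - 172) = (-30 + 0)/(-473 - 172) = -30/(-645) = -30*(-1/645) = 2/43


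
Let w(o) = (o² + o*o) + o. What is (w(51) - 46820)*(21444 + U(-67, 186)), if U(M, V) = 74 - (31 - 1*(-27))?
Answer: -892027820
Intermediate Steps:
U(M, V) = 16 (U(M, V) = 74 - (31 + 27) = 74 - 1*58 = 74 - 58 = 16)
w(o) = o + 2*o² (w(o) = (o² + o²) + o = 2*o² + o = o + 2*o²)
(w(51) - 46820)*(21444 + U(-67, 186)) = (51*(1 + 2*51) - 46820)*(21444 + 16) = (51*(1 + 102) - 46820)*21460 = (51*103 - 46820)*21460 = (5253 - 46820)*21460 = -41567*21460 = -892027820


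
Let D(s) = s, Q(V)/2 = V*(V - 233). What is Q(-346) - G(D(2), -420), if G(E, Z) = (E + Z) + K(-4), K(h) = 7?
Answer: 401079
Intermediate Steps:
Q(V) = 2*V*(-233 + V) (Q(V) = 2*(V*(V - 233)) = 2*(V*(-233 + V)) = 2*V*(-233 + V))
G(E, Z) = 7 + E + Z (G(E, Z) = (E + Z) + 7 = 7 + E + Z)
Q(-346) - G(D(2), -420) = 2*(-346)*(-233 - 346) - (7 + 2 - 420) = 2*(-346)*(-579) - 1*(-411) = 400668 + 411 = 401079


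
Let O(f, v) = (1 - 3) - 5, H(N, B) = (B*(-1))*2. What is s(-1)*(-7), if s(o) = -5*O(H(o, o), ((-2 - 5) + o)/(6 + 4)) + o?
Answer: -238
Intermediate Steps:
H(N, B) = -2*B (H(N, B) = -B*2 = -2*B)
O(f, v) = -7 (O(f, v) = -2 - 5 = -7)
s(o) = 35 + o (s(o) = -5*(-7) + o = 35 + o)
s(-1)*(-7) = (35 - 1)*(-7) = 34*(-7) = -238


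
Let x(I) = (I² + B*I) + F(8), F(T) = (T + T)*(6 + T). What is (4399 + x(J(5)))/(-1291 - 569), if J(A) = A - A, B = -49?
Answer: -1541/620 ≈ -2.4855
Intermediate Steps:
F(T) = 2*T*(6 + T) (F(T) = (2*T)*(6 + T) = 2*T*(6 + T))
J(A) = 0
x(I) = 224 + I² - 49*I (x(I) = (I² - 49*I) + 2*8*(6 + 8) = (I² - 49*I) + 2*8*14 = (I² - 49*I) + 224 = 224 + I² - 49*I)
(4399 + x(J(5)))/(-1291 - 569) = (4399 + (224 + 0² - 49*0))/(-1291 - 569) = (4399 + (224 + 0 + 0))/(-1860) = (4399 + 224)*(-1/1860) = 4623*(-1/1860) = -1541/620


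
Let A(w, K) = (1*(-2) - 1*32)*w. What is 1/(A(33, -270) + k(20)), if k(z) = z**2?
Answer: -1/722 ≈ -0.0013850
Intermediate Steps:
A(w, K) = -34*w (A(w, K) = (-2 - 32)*w = -34*w)
1/(A(33, -270) + k(20)) = 1/(-34*33 + 20**2) = 1/(-1122 + 400) = 1/(-722) = -1/722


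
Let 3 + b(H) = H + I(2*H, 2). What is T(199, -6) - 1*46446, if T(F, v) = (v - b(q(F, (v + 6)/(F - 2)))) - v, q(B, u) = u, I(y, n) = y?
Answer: -46443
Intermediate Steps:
b(H) = -3 + 3*H (b(H) = -3 + (H + 2*H) = -3 + 3*H)
T(F, v) = 3 - 3*(6 + v)/(-2 + F) (T(F, v) = (v - (-3 + 3*((v + 6)/(F - 2)))) - v = (v - (-3 + 3*((6 + v)/(-2 + F)))) - v = (v - (-3 + 3*(6 + v)/(-2 + F))) - v = (v + (3 - 3*(6 + v)/(-2 + F))) - v = (3 + v - 3*(6 + v)/(-2 + F)) - v = 3 - 3*(6 + v)/(-2 + F))
T(199, -6) - 1*46446 = 3*(-8 + 199 - 1*(-6))/(-2 + 199) - 1*46446 = 3*(-8 + 199 + 6)/197 - 46446 = 3*(1/197)*197 - 46446 = 3 - 46446 = -46443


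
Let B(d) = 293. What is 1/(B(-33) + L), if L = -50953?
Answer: -1/50660 ≈ -1.9739e-5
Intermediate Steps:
1/(B(-33) + L) = 1/(293 - 50953) = 1/(-50660) = -1/50660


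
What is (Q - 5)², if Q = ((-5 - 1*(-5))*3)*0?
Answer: 25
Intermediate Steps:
Q = 0 (Q = ((-5 + 5)*3)*0 = (0*3)*0 = 0*0 = 0)
(Q - 5)² = (0 - 5)² = (-5)² = 25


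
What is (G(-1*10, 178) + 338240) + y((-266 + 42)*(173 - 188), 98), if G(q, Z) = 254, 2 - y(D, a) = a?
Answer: 338398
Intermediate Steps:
y(D, a) = 2 - a
(G(-1*10, 178) + 338240) + y((-266 + 42)*(173 - 188), 98) = (254 + 338240) + (2 - 1*98) = 338494 + (2 - 98) = 338494 - 96 = 338398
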